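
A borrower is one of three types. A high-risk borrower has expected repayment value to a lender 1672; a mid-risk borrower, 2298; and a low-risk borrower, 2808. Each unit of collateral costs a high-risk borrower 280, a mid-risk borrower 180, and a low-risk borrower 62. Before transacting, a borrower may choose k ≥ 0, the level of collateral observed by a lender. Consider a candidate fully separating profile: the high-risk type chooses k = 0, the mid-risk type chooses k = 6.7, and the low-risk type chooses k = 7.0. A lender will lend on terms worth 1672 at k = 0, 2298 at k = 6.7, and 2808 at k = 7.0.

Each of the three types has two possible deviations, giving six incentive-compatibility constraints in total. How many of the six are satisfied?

4

Low-risk (own payoff 2808 − 62×7.0 = 2374): to k=0 gives 1672 → no gain ✓; to k=6.7 gives 2298 − 62×6.7 = 1882.6 → no gain ✓.
Mid-risk (own payoff 2298 − 180×6.7 = 1092): to k=0 gives 1672 → profitable ✗; to k=7.0 gives 2808 − 180×7.0 = 1548 → profitable ✗.
High-risk (own payoff 1672): to k=6.7 gives 2298 − 280×6.7 = 422 → no gain ✓; to k=7.0 gives 2808 − 280×7.0 = 848 → no gain ✓.
4 of the 6 constraints hold; not an equilibrium.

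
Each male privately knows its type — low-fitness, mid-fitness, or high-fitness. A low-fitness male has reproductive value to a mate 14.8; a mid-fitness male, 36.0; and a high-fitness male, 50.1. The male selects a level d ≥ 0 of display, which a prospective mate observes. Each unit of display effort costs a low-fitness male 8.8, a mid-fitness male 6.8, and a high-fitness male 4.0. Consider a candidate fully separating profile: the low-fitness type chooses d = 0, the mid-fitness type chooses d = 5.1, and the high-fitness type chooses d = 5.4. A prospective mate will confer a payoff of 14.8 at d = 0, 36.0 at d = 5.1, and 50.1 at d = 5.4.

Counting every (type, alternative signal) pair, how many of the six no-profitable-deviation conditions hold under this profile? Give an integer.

4

Mid-fitness (own payoff 36.0 − 6.8×5.1 = 1.32): to d=0 gives 14.8 → profitable ✗; to d=5.4 gives 50.1 − 6.8×5.4 = 13.38 → profitable ✗.
Low-fitness (own payoff 14.8): to d=5.1 gives 36.0 − 8.8×5.1 = -8.88 → no gain ✓; to d=5.4 gives 50.1 − 8.8×5.4 = 2.58 → no gain ✓.
High-fitness (own payoff 50.1 − 4.0×5.4 = 28.5): to d=0 gives 14.8 → no gain ✓; to d=5.1 gives 36.0 − 4.0×5.1 = 15.6 → no gain ✓.
4 of the 6 constraints hold; not an equilibrium.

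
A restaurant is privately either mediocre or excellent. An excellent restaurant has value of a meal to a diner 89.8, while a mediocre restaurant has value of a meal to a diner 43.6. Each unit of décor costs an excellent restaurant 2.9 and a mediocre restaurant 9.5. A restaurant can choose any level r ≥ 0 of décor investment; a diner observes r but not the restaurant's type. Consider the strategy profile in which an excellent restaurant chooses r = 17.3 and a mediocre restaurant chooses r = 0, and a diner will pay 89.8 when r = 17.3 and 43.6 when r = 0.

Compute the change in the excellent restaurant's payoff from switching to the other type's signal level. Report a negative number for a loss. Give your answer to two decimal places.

3.97

Playing r = 17.3 the excellent restaurant receives 89.8 − 2.9 × 17.3 = 39.63.
Deviating to r = 0 yields 43.6 instead.
Gain from deviating: 43.6 − 39.63 = 3.97.
The gain is positive, so the excellent type's incentive-compatibility constraint is violated — this profile is not a separating equilibrium.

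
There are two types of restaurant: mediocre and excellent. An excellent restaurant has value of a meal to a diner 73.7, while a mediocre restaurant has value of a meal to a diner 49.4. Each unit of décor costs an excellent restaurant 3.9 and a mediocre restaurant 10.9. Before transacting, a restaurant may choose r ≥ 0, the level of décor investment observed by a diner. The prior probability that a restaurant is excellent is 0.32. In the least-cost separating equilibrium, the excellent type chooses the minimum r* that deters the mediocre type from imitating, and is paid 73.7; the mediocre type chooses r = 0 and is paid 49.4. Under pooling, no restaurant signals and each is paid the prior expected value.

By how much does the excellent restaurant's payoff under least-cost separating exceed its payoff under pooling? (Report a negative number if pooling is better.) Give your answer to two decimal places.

7.83

Least-cost separating signal: r* solves 49.4 = 73.7 − 10.9·r*, so r* = (73.7 − 49.4)/10.9 ≈ 2.2294.
Excellent type's separating payoff: 73.7 − 3.9 × r* = 73.7 − 3.9 × (73.7 − 49.4)/10.9 = 73.7 − 94.77/10.9 ≈ 65.0055.
Pooling payoff: 0.32 × 73.7 + 0.68 × 49.4 = 57.176.
Difference: 65.0055 − 57.176 = 7.8295, i.e. 7.83 to two decimal places.
The excellent type prefers to separate.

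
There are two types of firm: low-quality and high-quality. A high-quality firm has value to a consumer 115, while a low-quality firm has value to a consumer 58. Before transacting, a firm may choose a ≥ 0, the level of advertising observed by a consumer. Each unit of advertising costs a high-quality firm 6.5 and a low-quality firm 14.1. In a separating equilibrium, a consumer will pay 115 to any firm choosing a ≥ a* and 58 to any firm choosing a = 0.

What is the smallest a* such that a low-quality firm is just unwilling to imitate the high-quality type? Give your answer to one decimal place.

A low-quality firm choosing a = 0 receives 58.
Imitating at a* instead would pay 115 at cost 14.1·a*, netting 115 − 14.1·a*.
Indifference: 58 = 115 − 14.1·a*, so a* = (115 − 58) / 14.1 ≈ 4.0.
At a* the low-quality type's incentive constraint just binds; the high-quality type strictly prefers a* since its per-unit cost is lower.

4.0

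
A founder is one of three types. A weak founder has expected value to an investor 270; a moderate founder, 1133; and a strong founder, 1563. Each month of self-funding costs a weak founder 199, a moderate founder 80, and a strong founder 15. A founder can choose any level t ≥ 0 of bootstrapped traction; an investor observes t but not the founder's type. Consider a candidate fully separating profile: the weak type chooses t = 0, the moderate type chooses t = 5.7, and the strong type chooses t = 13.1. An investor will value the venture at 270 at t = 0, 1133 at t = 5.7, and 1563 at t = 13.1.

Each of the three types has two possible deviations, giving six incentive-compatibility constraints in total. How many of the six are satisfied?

6

Weak (own payoff 270): to t=5.7 gives 1133 − 199×5.7 = -1.3 → no gain ✓; to t=13.1 gives 1563 − 199×13.1 = -1043.9 → no gain ✓.
Strong (own payoff 1563 − 15×13.1 = 1366.5): to t=0 gives 270 → no gain ✓; to t=5.7 gives 1133 − 15×5.7 = 1047.5 → no gain ✓.
Moderate (own payoff 1133 − 80×5.7 = 677): to t=0 gives 270 → no gain ✓; to t=13.1 gives 1563 − 80×13.1 = 515 → no gain ✓.
6 of the 6 constraints hold; this profile is a separating equilibrium.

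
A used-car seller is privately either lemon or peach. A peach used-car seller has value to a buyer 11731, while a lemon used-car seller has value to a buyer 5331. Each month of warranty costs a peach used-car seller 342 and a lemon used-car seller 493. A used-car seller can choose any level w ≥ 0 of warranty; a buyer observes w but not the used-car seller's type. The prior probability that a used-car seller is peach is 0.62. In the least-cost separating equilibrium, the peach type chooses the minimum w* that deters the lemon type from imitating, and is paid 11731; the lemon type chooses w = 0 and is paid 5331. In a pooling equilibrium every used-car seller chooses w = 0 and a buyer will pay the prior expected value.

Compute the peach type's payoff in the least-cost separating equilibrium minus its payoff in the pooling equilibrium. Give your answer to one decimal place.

Least-cost separating signal: w* solves 5331 = 11731 − 493·w*, so w* = (11731 − 5331)/493 ≈ 12.9817.
Peach type's separating payoff: 11731 − 342 × w* = 11731 − 342 × (11731 − 5331)/493 = 11731 − 2188800/493 ≈ 7291.243.
Pooling payoff: 0.62 × 11731 + 0.38 × 5331 = 9299.
Difference: 7291.243 − 9299 = -2007.757, i.e. -2007.8 to one decimal place.
The peach type would prefer the pooling outcome.

-2007.8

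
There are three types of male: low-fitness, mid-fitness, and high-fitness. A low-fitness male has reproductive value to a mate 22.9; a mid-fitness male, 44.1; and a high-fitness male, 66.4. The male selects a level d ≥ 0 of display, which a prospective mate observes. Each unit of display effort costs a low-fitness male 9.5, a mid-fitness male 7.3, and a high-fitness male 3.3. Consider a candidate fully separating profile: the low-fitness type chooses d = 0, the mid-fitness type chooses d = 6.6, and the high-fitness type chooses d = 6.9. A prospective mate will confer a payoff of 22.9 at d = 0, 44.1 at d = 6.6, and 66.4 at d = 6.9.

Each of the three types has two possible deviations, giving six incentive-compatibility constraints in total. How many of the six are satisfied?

High-fitness (own payoff 66.4 − 3.3×6.9 = 43.63): to d=0 gives 22.9 → no gain ✓; to d=6.6 gives 44.1 − 3.3×6.6 = 22.32 → no gain ✓.
Low-fitness (own payoff 22.9): to d=6.6 gives 44.1 − 9.5×6.6 = -18.6 → no gain ✓; to d=6.9 gives 66.4 − 9.5×6.9 = 0.85 → no gain ✓.
Mid-fitness (own payoff 44.1 − 7.3×6.6 = -4.08): to d=0 gives 22.9 → profitable ✗; to d=6.9 gives 66.4 − 7.3×6.9 = 16.03 → profitable ✗.
4 of the 6 constraints hold; not an equilibrium.

4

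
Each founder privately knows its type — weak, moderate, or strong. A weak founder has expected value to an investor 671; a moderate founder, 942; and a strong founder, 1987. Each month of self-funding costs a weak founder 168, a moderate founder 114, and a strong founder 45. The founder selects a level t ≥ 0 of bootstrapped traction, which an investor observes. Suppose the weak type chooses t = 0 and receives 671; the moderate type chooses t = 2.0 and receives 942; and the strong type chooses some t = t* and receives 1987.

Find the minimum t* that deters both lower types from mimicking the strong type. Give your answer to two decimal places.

Moderate type (on-path payoff 942 − 114×2.0 = 714) won't mimic when 714 ≥ 1987 − 114·t*, i.e. t* ≥ 11.17.
Weak type (on-path payoff 671) won't mimic when 671 ≥ 1987 − 168·t*, i.e. t* ≥ 7.83.
Both must hold, so t* = max(7.83, 11.17) = 11.17. The moderate type's constraint binds.

11.17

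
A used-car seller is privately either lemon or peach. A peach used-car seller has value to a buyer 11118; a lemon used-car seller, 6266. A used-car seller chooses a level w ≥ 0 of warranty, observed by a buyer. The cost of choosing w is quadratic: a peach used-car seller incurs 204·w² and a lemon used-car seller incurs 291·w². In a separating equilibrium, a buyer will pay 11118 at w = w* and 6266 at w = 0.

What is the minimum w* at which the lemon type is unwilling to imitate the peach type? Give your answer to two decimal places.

4.08

The lemon type at w = 0 receives 6266; imitating at w* yields 11118 − 291·w*².
Indifference: 6266 = 11118 − 291·w*², so w*² = (11118 − 6266) / 291 ≈ 16.6735.
w* = √16.6735 ≈ 4.08.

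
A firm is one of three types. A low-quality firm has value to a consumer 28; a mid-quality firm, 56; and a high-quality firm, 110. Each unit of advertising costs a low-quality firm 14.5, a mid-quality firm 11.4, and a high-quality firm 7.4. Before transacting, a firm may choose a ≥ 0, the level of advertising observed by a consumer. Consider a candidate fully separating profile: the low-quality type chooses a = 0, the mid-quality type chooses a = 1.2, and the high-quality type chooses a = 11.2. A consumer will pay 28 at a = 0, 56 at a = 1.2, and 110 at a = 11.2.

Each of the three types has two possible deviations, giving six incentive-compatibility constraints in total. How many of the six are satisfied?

3

Mid-quality (own payoff 56 − 11.4×1.2 = 42.32): to a=0 gives 28 → no gain ✓; to a=11.2 gives 110 − 11.4×11.2 = -17.68 → no gain ✓.
High-quality (own payoff 110 − 7.4×11.2 = 27.12): to a=0 gives 28 → profitable ✗; to a=1.2 gives 56 − 7.4×1.2 = 47.12 → profitable ✗.
Low-quality (own payoff 28): to a=1.2 gives 56 − 14.5×1.2 = 38.6 → profitable ✗; to a=11.2 gives 110 − 14.5×11.2 = -52.4 → no gain ✓.
3 of the 6 constraints hold; not an equilibrium.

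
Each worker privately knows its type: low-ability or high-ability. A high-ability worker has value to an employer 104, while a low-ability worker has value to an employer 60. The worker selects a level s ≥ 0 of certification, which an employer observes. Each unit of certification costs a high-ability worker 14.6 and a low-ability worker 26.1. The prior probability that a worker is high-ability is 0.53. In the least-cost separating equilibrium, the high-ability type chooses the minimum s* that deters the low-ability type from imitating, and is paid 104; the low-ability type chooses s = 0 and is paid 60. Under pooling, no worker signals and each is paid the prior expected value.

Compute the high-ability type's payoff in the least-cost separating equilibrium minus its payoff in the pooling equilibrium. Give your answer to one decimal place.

Least-cost separating signal: s* solves 60 = 104 − 26.1·s*, so s* = (104 − 60)/26.1 ≈ 1.6858.
High-ability type's separating payoff: 104 − 14.6 × s* = 104 − 14.6 × (104 − 60)/26.1 = 104 − 642.4/26.1 ≈ 79.387.
Pooling payoff: 0.53 × 104 + 0.47 × 60 = 83.32.
Difference: 79.387 − 83.32 = -3.933, i.e. -3.9 to one decimal place.
The high-ability type would prefer the pooling outcome.

-3.9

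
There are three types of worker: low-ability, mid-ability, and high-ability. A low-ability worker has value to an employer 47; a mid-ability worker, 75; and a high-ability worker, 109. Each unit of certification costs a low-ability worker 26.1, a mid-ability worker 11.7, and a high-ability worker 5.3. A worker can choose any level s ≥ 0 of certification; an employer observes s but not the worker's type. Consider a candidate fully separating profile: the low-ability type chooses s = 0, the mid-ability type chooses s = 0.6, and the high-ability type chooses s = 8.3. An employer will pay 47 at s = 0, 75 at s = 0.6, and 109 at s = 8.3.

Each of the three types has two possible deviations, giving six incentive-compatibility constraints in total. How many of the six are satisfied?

4

High-ability (own payoff 109 − 5.3×8.3 = 65.01): to s=0 gives 47 → no gain ✓; to s=0.6 gives 75 − 5.3×0.6 = 71.82 → profitable ✗.
Mid-ability (own payoff 75 − 11.7×0.6 = 67.98): to s=0 gives 47 → no gain ✓; to s=8.3 gives 109 − 11.7×8.3 = 11.89 → no gain ✓.
Low-ability (own payoff 47): to s=0.6 gives 75 − 26.1×0.6 = 59.34 → profitable ✗; to s=8.3 gives 109 − 26.1×8.3 = -107.63 → no gain ✓.
4 of the 6 constraints hold; not an equilibrium.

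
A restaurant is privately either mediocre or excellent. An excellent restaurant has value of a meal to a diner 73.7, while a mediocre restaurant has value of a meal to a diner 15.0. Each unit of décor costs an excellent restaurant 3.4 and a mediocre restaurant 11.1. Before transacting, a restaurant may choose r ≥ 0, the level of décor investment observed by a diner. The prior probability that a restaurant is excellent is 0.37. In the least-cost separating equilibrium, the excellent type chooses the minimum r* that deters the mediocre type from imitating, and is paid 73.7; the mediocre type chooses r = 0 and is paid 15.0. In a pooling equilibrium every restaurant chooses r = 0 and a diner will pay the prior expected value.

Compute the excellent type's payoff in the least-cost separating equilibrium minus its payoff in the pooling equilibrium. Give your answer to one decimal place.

19.0

Least-cost separating signal: r* solves 15.0 = 73.7 − 11.1·r*, so r* = (73.7 − 15.0)/11.1 ≈ 5.2883.
Excellent type's separating payoff: 73.7 − 3.4 × r* = 73.7 − 3.4 × (73.7 − 15.0)/11.1 = 73.7 − 199.58/11.1 ≈ 55.720.
Pooling payoff: 0.37 × 73.7 + 0.63 × 15.0 = 36.719.
Difference: 55.720 − 36.719 = 19.001, i.e. 19.0 to one decimal place.
The excellent type prefers to separate.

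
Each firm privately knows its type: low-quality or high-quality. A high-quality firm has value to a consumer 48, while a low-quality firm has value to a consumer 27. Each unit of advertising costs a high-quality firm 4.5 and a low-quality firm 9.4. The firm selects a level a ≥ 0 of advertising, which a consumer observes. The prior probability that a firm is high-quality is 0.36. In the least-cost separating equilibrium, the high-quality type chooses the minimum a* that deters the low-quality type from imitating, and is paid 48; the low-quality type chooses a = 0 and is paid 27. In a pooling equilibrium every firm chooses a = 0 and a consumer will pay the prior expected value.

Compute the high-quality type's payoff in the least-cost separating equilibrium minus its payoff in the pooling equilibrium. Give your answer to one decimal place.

3.4

Least-cost separating signal: a* solves 27 = 48 − 9.4·a*, so a* = (48 − 27)/9.4 ≈ 2.2340.
High-quality type's separating payoff: 48 − 4.5 × a* = 48 − 4.5 × (48 − 27)/9.4 = 48 − 94.5/9.4 ≈ 37.947.
Pooling payoff: 0.36 × 48 + 0.64 × 27 = 34.56.
Difference: 37.947 − 34.56 = 3.387, i.e. 3.4 to one decimal place.
The high-quality type prefers to separate.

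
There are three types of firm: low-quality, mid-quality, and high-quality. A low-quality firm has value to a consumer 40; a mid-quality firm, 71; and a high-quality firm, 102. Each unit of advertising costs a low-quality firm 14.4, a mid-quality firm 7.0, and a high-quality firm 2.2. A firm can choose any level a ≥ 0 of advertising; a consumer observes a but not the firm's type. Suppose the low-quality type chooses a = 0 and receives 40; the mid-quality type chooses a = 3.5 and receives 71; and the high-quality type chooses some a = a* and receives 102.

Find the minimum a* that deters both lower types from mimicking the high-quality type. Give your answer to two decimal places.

Low-quality type (on-path payoff 40) won't mimic when 40 ≥ 102 − 14.4·a*, i.e. a* ≥ 4.31.
Mid-quality type (on-path payoff 71 − 7.0×3.5 = 46.5) won't mimic when 46.5 ≥ 102 − 7.0·a*, i.e. a* ≥ 7.93.
Both must hold, so a* = max(4.31, 7.93) = 7.93. The mid-quality type's constraint binds.

7.93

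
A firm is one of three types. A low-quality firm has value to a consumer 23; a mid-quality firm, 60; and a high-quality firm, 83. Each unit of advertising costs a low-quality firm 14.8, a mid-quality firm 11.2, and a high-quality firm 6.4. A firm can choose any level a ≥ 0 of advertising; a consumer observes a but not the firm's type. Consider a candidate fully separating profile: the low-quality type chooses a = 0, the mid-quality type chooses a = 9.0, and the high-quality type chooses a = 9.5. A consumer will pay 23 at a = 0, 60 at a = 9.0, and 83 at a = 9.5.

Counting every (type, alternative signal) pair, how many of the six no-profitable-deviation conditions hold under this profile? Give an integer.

3

High-quality (own payoff 83 − 6.4×9.5 = 22.2): to a=0 gives 23 → profitable ✗; to a=9.0 gives 60 − 6.4×9.0 = 2.4 → no gain ✓.
Low-quality (own payoff 23): to a=9.0 gives 60 − 14.8×9.0 = -73.2 → no gain ✓; to a=9.5 gives 83 − 14.8×9.5 = -57.6 → no gain ✓.
Mid-quality (own payoff 60 − 11.2×9.0 = -40.8): to a=0 gives 23 → profitable ✗; to a=9.5 gives 83 − 11.2×9.5 = -23.4 → profitable ✗.
3 of the 6 constraints hold; not an equilibrium.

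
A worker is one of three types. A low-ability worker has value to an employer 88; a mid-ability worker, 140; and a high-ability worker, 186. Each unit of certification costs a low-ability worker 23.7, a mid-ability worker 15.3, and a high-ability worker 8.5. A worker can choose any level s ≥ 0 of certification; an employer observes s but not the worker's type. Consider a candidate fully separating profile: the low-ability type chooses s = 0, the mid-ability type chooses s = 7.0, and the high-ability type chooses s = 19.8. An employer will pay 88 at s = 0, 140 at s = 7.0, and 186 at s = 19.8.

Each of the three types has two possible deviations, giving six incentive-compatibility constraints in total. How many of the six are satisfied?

3

Low-ability (own payoff 88): to s=7.0 gives 140 − 23.7×7.0 = -25.9 → no gain ✓; to s=19.8 gives 186 − 23.7×19.8 = -283.26 → no gain ✓.
High-ability (own payoff 186 − 8.5×19.8 = 17.7): to s=0 gives 88 → profitable ✗; to s=7.0 gives 140 − 8.5×7.0 = 80.5 → profitable ✗.
Mid-ability (own payoff 140 − 15.3×7.0 = 32.9): to s=0 gives 88 → profitable ✗; to s=19.8 gives 186 − 15.3×19.8 = -116.94 → no gain ✓.
3 of the 6 constraints hold; not an equilibrium.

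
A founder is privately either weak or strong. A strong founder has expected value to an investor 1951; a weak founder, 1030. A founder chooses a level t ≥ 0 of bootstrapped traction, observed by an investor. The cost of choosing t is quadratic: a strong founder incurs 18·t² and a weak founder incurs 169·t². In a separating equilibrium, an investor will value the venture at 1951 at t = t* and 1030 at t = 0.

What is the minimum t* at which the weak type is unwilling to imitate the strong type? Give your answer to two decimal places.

2.33

The weak type at t = 0 receives 1030; imitating at t* yields 1951 − 169·t*².
Indifference: 1030 = 1951 − 169·t*², so t*² = (1951 − 1030) / 169 ≈ 5.4497.
t* = √5.4497 ≈ 2.33.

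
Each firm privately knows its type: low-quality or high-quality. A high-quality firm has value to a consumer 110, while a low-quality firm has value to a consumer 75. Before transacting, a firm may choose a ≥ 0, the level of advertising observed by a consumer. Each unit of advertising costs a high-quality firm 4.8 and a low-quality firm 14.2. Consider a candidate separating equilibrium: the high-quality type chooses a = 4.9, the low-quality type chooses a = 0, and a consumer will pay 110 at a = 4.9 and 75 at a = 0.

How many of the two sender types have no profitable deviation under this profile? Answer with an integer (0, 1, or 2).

Low-quality type: stay at 0 → 75; mimic → 110 − 14.2 × 4.9 = 40.42. IC holds (75 ≥ 40.42).
High-quality type: signal → 110 − 4.8 × 4.9 = 86.48; deviate to 0 → 75. IC holds (86.48 ≥ 75).
2 of 2 constraints hold, so this is a separating equilibrium.

2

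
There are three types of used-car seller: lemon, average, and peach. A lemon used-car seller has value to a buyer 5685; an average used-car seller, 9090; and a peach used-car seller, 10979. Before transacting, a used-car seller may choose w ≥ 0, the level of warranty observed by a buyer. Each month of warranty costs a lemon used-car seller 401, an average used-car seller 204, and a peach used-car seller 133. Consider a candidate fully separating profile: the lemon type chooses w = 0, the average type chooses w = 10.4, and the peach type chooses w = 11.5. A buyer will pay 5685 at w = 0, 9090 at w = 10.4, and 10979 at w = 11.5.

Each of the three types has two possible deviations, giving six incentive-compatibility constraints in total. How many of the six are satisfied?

Average (own payoff 9090 − 204×10.4 = 6968.4): to w=0 gives 5685 → no gain ✓; to w=11.5 gives 10979 − 204×11.5 = 8633 → profitable ✗.
Peach (own payoff 10979 − 133×11.5 = 9449.5): to w=0 gives 5685 → no gain ✓; to w=10.4 gives 9090 − 133×10.4 = 7706.8 → no gain ✓.
Lemon (own payoff 5685): to w=10.4 gives 9090 − 401×10.4 = 4919.6 → no gain ✓; to w=11.5 gives 10979 − 401×11.5 = 6367.5 → profitable ✗.
4 of the 6 constraints hold; not an equilibrium.

4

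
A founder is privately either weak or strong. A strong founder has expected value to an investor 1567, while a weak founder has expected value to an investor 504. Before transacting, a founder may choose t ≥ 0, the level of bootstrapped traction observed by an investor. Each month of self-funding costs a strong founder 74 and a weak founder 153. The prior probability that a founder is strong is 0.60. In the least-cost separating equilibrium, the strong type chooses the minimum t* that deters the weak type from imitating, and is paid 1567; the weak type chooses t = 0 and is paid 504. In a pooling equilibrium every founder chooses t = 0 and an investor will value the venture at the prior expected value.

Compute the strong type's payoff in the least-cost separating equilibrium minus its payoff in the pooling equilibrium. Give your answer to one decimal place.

-88.9

Least-cost separating signal: t* solves 504 = 1567 − 153·t*, so t* = (1567 − 504)/153 ≈ 6.9477.
Strong type's separating payoff: 1567 − 74 × t* = 1567 − 74 × (1567 − 504)/153 = 1567 − 78662/153 ≈ 1052.869.
Pooling payoff: 0.60 × 1567 + 0.40 × 504 = 1141.8.
Difference: 1052.869 − 1141.8 = -88.931, i.e. -88.9 to one decimal place.
The strong type would prefer the pooling outcome.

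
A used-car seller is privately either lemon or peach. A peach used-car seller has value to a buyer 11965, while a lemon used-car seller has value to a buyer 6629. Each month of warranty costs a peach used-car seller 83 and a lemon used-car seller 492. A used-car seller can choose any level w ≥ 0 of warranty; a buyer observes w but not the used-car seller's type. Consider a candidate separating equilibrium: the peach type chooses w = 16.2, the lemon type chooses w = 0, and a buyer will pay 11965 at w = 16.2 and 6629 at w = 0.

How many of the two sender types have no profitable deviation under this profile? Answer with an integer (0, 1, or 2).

2

Lemon type: stay at 0 → 6629; mimic → 11965 − 492 × 16.2 = 3994.6. IC holds (6629 ≥ 3994.6).
Peach type: signal → 11965 − 83 × 16.2 = 10620.4; deviate to 0 → 6629. IC holds (10620.4 ≥ 6629).
2 of 2 constraints hold, so this is a separating equilibrium.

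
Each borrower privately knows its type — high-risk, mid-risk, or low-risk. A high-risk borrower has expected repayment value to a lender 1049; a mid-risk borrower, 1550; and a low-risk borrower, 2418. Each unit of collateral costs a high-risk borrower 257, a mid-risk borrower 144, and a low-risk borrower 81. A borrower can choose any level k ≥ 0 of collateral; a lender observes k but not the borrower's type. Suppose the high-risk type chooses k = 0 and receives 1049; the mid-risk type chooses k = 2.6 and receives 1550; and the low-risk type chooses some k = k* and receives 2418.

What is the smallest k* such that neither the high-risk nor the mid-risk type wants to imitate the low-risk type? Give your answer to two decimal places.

High-risk type (on-path payoff 1049) won't mimic when 1049 ≥ 2418 − 257·k*, i.e. k* ≥ 5.33.
Mid-risk type (on-path payoff 1550 − 144×2.6 = 1175.6) won't mimic when 1175.6 ≥ 2418 − 144·k*, i.e. k* ≥ 8.63.
Both must hold, so k* = max(5.33, 8.63) = 8.63. The mid-risk type's constraint binds.

8.63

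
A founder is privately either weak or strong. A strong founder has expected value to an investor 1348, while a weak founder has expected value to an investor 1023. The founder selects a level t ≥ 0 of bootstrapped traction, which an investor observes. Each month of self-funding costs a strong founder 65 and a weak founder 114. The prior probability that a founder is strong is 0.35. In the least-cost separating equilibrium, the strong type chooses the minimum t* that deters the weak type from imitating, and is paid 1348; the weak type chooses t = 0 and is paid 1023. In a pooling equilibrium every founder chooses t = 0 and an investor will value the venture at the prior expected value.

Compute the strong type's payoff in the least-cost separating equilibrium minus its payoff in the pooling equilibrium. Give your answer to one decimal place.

25.9

Least-cost separating signal: t* solves 1023 = 1348 − 114·t*, so t* = (1348 − 1023)/114 ≈ 2.8509.
Strong type's separating payoff: 1348 − 65 × t* = 1348 − 65 × (1348 − 1023)/114 = 1348 − 21125/114 ≈ 1162.693.
Pooling payoff: 0.35 × 1348 + 0.65 × 1023 = 1136.75.
Difference: 1162.693 − 1136.75 = 25.943, i.e. 25.9 to one decimal place.
The strong type prefers to separate.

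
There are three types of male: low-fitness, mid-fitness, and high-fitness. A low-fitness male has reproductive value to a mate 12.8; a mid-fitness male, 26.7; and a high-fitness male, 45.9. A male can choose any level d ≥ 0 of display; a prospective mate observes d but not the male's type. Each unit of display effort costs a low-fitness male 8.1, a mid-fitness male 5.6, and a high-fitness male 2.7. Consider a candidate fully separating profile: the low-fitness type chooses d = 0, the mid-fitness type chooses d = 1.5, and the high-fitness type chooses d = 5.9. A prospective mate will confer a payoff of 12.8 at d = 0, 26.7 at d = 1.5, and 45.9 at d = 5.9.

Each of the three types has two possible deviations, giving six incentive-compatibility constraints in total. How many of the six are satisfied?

5

Low-fitness (own payoff 12.8): to d=1.5 gives 26.7 − 8.1×1.5 = 14.55 → profitable ✗; to d=5.9 gives 45.9 − 8.1×5.9 = -1.89 → no gain ✓.
High-fitness (own payoff 45.9 − 2.7×5.9 = 29.97): to d=0 gives 12.8 → no gain ✓; to d=1.5 gives 26.7 − 2.7×1.5 = 22.65 → no gain ✓.
Mid-fitness (own payoff 26.7 − 5.6×1.5 = 18.3): to d=0 gives 12.8 → no gain ✓; to d=5.9 gives 45.9 − 5.6×5.9 = 12.86 → no gain ✓.
5 of the 6 constraints hold; not an equilibrium.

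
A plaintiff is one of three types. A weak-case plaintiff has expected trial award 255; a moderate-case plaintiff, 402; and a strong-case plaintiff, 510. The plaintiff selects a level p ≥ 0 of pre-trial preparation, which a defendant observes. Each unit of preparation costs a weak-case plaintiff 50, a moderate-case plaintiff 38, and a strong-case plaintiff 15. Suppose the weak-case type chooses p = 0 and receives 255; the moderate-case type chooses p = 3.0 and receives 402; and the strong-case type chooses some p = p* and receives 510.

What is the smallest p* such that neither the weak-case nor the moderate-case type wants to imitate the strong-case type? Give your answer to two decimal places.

Weak-case type (on-path payoff 255) won't mimic when 255 ≥ 510 − 50·p*, i.e. p* ≥ 5.10.
Moderate-case type (on-path payoff 402 − 38×3.0 = 288) won't mimic when 288 ≥ 510 − 38·p*, i.e. p* ≥ 5.84.
Both must hold, so p* = max(5.10, 5.84) = 5.84. The moderate-case type's constraint binds.

5.84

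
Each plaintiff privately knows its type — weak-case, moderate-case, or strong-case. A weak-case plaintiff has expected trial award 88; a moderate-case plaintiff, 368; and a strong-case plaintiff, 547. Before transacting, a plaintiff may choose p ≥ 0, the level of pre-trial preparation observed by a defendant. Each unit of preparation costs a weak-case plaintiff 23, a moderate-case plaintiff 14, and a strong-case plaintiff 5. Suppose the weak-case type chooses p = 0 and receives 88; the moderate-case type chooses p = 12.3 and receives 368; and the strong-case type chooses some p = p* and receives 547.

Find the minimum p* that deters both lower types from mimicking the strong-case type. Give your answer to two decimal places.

Weak-case type (on-path payoff 88) won't mimic when 88 ≥ 547 − 23·p*, i.e. p* ≥ 19.96.
Moderate-case type (on-path payoff 368 − 14×12.3 = 195.8) won't mimic when 195.8 ≥ 547 − 14·p*, i.e. p* ≥ 25.09.
Both must hold, so p* = max(19.96, 25.09) = 25.09. The moderate-case type's constraint binds.

25.09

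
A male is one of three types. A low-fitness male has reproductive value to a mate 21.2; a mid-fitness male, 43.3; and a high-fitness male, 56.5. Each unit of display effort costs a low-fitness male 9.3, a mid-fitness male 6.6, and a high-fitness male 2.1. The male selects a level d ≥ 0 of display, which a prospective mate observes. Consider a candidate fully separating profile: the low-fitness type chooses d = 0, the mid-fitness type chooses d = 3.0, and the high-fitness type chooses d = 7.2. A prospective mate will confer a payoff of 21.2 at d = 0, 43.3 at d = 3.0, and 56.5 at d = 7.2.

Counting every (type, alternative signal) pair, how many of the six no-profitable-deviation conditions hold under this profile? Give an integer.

6

Low-fitness (own payoff 21.2): to d=3.0 gives 43.3 − 9.3×3.0 = 15.4 → no gain ✓; to d=7.2 gives 56.5 − 9.3×7.2 = -10.46 → no gain ✓.
High-fitness (own payoff 56.5 − 2.1×7.2 = 41.38): to d=0 gives 21.2 → no gain ✓; to d=3.0 gives 43.3 − 2.1×3.0 = 37 → no gain ✓.
Mid-fitness (own payoff 43.3 − 6.6×3.0 = 23.5): to d=0 gives 21.2 → no gain ✓; to d=7.2 gives 56.5 − 6.6×7.2 = 8.98 → no gain ✓.
6 of the 6 constraints hold; this profile is a separating equilibrium.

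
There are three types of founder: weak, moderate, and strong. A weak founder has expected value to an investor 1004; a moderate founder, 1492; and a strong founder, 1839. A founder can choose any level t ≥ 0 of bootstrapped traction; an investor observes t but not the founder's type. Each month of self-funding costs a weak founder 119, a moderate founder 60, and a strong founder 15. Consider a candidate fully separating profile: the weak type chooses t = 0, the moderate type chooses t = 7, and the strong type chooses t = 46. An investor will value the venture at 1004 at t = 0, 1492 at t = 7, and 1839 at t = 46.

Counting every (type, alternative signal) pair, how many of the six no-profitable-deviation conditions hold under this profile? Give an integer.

5

Moderate (own payoff 1492 − 60×7 = 1072): to t=0 gives 1004 → no gain ✓; to t=46 gives 1839 − 60×46 = -921 → no gain ✓.
Strong (own payoff 1839 − 15×46 = 1149): to t=0 gives 1004 → no gain ✓; to t=7 gives 1492 − 15×7 = 1387 → profitable ✗.
Weak (own payoff 1004): to t=7 gives 1492 − 119×7 = 659 → no gain ✓; to t=46 gives 1839 − 119×46 = -3635 → no gain ✓.
5 of the 6 constraints hold; not an equilibrium.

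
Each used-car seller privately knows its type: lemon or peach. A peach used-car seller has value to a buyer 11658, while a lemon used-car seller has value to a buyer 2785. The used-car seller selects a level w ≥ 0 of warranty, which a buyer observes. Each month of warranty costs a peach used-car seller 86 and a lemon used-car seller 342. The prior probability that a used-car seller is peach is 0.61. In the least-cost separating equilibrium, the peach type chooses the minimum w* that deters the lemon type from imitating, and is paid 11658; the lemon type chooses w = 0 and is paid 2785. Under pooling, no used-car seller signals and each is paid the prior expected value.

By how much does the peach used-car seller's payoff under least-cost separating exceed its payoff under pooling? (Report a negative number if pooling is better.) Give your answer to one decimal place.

Least-cost separating signal: w* solves 2785 = 11658 − 342·w*, so w* = (11658 − 2785)/342 ≈ 25.9444.
Peach type's separating payoff: 11658 − 86 × w* = 11658 − 86 × (11658 − 2785)/342 = 11658 − 763078/342 ≈ 9426.778.
Pooling payoff: 0.61 × 11658 + 0.39 × 2785 = 8197.53.
Difference: 9426.778 − 8197.53 = 1229.248, i.e. 1229.2 to one decimal place.
The peach type prefers to separate.

1229.2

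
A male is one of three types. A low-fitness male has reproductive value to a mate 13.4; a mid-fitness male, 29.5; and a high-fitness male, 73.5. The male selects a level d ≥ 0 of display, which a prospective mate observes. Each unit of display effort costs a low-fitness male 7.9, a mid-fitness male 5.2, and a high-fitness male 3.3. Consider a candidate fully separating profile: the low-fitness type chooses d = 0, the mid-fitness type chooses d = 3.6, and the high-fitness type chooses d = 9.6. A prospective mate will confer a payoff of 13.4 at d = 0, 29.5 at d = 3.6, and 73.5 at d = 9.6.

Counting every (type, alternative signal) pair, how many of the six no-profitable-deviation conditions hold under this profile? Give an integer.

High-fitness (own payoff 73.5 − 3.3×9.6 = 41.82): to d=0 gives 13.4 → no gain ✓; to d=3.6 gives 29.5 − 3.3×3.6 = 17.62 → no gain ✓.
Low-fitness (own payoff 13.4): to d=3.6 gives 29.5 − 7.9×3.6 = 1.06 → no gain ✓; to d=9.6 gives 73.5 − 7.9×9.6 = -2.34 → no gain ✓.
Mid-fitness (own payoff 29.5 − 5.2×3.6 = 10.78): to d=0 gives 13.4 → profitable ✗; to d=9.6 gives 73.5 − 5.2×9.6 = 23.58 → profitable ✗.
4 of the 6 constraints hold; not an equilibrium.

4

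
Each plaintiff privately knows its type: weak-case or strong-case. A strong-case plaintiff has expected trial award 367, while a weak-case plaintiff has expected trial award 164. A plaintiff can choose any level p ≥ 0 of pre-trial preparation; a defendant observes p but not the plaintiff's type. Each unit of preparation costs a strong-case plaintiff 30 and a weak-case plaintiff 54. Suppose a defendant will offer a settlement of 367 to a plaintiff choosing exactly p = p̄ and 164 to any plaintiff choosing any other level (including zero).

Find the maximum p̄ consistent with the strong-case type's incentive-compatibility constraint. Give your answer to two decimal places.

Choosing p̄ yields the strong-case type 367 − 30·p̄; choosing zero yields 164.
The strong-case type is indifferent at 367 − 30·p̄ = 164, i.e. p̄ = (367 − 164) / 30 ≈ 6.77.
For any p̄ above 6.77 the strong-case type would rather pool at zero, so separation collapses.

6.77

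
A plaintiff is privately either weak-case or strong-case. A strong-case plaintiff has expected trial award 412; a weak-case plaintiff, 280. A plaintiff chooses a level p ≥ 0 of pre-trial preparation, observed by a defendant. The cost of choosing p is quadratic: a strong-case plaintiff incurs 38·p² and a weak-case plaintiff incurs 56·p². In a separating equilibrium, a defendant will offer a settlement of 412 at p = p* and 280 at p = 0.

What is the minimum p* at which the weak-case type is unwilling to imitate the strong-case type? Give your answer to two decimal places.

The weak-case type at p = 0 receives 280; imitating at p* yields 412 − 56·p*².
Indifference: 280 = 412 − 56·p*², so p*² = (412 − 280) / 56 ≈ 2.3571.
p* = √2.3571 ≈ 1.54.

1.54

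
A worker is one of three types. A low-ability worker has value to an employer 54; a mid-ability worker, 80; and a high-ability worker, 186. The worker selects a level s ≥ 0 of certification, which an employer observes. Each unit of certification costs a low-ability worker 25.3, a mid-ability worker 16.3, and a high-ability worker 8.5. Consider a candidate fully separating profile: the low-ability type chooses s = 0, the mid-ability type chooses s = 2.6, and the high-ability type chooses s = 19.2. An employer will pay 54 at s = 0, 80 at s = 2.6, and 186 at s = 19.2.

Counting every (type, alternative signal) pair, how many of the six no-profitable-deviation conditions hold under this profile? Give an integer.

Low-ability (own payoff 54): to s=2.6 gives 80 − 25.3×2.6 = 14.22 → no gain ✓; to s=19.2 gives 186 − 25.3×19.2 = -299.76 → no gain ✓.
Mid-ability (own payoff 80 − 16.3×2.6 = 37.62): to s=0 gives 54 → profitable ✗; to s=19.2 gives 186 − 16.3×19.2 = -126.96 → no gain ✓.
High-ability (own payoff 186 − 8.5×19.2 = 22.8): to s=0 gives 54 → profitable ✗; to s=2.6 gives 80 − 8.5×2.6 = 57.9 → profitable ✗.
3 of the 6 constraints hold; not an equilibrium.

3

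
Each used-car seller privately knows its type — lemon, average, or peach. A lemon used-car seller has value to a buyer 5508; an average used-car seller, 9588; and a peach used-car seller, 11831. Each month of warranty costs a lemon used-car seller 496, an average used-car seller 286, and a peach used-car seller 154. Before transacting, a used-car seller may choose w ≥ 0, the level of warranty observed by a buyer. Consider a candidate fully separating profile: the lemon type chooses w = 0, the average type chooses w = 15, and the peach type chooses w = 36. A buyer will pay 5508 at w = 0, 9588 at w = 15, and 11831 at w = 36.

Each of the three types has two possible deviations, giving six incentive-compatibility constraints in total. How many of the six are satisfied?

4

Lemon (own payoff 5508): to w=15 gives 9588 − 496×15 = 2148 → no gain ✓; to w=36 gives 11831 − 496×36 = -6025 → no gain ✓.
Average (own payoff 9588 − 286×15 = 5298): to w=0 gives 5508 → profitable ✗; to w=36 gives 11831 − 286×36 = 1535 → no gain ✓.
Peach (own payoff 11831 − 154×36 = 6287): to w=0 gives 5508 → no gain ✓; to w=15 gives 9588 − 154×15 = 7278 → profitable ✗.
4 of the 6 constraints hold; not an equilibrium.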